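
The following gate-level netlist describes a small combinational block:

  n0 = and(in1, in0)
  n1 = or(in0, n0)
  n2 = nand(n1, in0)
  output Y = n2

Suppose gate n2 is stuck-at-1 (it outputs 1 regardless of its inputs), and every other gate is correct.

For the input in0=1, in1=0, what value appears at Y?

1

Propagate with n2 forced: n0=0, n1=1, n2=1 [stuck-at-1].
So Y = 1. (Without the fault it would be 0.)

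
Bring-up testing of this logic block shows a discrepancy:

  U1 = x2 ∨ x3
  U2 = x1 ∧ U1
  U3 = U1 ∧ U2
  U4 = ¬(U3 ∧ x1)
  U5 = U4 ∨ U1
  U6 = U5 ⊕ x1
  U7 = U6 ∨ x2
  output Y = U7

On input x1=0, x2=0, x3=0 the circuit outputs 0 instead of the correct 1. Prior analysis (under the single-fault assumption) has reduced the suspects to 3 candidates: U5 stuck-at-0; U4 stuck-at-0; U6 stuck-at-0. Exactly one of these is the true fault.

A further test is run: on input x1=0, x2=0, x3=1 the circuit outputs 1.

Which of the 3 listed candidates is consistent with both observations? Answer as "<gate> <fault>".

Evaluate each candidate on input x1=0, x2=0, x3=1:
  U5 stuck-at-0: U1=1, U2=0, U3=0, U4=1, U5=0 [stuck-at-0], U6=0, U7=0 → 0 — eliminated
  U4 stuck-at-0: U1=1, U2=0, U3=0, U4=0 [stuck-at-0], U5=1, U6=1, U7=1 → 1 — matches
  U6 stuck-at-0: U1=1, U2=0, U3=0, U4=1, U5=1, U6=0 [stuck-at-0], U7=0 → 0 — eliminated
Only U4 stuck-at-0 reproduces the observed 1.

U4 stuck-at-0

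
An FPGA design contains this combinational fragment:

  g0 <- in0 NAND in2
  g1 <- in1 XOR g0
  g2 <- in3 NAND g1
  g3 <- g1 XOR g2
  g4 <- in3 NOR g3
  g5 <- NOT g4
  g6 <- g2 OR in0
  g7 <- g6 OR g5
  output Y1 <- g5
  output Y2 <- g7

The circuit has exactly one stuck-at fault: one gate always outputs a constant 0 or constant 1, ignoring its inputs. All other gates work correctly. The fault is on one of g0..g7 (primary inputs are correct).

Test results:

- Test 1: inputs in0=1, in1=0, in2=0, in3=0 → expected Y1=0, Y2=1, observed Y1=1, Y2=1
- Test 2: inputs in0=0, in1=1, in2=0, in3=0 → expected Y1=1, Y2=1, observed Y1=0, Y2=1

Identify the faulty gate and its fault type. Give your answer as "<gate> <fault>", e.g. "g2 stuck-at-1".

g0 stuck-at-0

Fault-free values for test 1 (in0=1, in1=0, in2=0, in3=0): g0=1, g1=1, g2=1, g3=0, g4=1, g5=0, g6=1, g7=1, giving Y1=0, Y2=1. Observed Y1=1, Y2=1.
Test 1: faults giving observed Y1=1, Y2=1 are {g0 stuck-at-0, g1 stuck-at-0, g2 stuck-at-0, g3 stuck-at-1, g4 stuck-at-0, g5 stuck-at-1}.
Test 2 (in0=0, in1=1, in2=0, in3=0): fault-free g0=1, g1=0, g2=1, g3=1, g4=0, g5=1, g6=1, g7=1 → Y1=1, Y2=1; observed Y1=0, Y2=1. Eliminates g1 stuck-at-0, g2 stuck-at-0, g3 stuck-at-1, g4 stuck-at-0, g5 stuck-at-1.
Only g0 stuck-at-0 is consistent with every test.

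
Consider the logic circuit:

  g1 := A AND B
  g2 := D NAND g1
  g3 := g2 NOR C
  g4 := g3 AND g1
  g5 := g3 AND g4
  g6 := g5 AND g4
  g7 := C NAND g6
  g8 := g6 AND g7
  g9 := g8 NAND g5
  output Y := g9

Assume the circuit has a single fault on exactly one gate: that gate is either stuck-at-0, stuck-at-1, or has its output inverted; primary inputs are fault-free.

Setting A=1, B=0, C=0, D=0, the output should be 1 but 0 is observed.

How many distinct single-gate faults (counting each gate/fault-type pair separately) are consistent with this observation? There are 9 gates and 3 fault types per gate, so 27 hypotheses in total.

Fault-free: g1=0, g2=1, g3=0, g4=0, g5=0, g6=0, g7=1, g8=0, g9=1 → 1. Observed 0.
  g1: none of the 3 fault types match ✗
  g2: none of the 3 fault types match ✗
  g3: none of the 3 fault types match ✗
  g4: none of the 3 fault types match ✗
  g5: none of the 3 fault types match ✗
  g6: none of the 3 fault types match ✗
  g7: none of the 3 fault types match ✗
  g8: none of the 3 fault types match ✗
  g9: stuck-at-0, inverted output ✓; others ✗
Consistent faults: {g9 stuck-at-0, g9 inverted output} — 2 in all.

2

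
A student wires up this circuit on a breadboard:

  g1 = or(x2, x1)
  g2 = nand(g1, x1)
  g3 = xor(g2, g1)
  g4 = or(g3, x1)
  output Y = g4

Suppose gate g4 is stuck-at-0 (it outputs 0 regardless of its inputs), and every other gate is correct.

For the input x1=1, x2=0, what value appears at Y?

Propagate with g4 forced: g1=1, g2=0, g3=1, g4=0 [stuck-at-0].
So Y = 0. (Without the fault it would be 1.)

0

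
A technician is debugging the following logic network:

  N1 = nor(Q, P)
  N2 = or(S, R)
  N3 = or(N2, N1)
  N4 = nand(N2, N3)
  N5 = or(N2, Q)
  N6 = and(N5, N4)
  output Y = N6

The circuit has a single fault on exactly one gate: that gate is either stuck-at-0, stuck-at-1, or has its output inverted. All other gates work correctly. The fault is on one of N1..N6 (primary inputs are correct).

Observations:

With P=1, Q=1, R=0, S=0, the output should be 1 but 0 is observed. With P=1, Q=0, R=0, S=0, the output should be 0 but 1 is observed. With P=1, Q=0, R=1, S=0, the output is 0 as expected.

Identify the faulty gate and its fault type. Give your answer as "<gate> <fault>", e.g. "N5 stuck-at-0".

Fault-free values for test 1 (P=1, Q=1, R=0, S=0): N1=0, N2=0, N3=0, N4=1, N5=1, N6=1, giving Y=1. Observed 0.
Test 1: faults giving observed 0 are {N2 stuck-at-1, N2 inverted output, N4 stuck-at-0, N4 inverted output, N5 stuck-at-0, N5 inverted output, N6 stuck-at-0, N6 inverted output}.
Test 2 (P=1, Q=0, R=0, S=0): fault-free N1=0, N2=0, N3=0, N4=1, N5=0, N6=0 → 0; observed 1. Eliminates N2 stuck-at-1, N2 inverted output, N4 stuck-at-0, N4 inverted output, N5 stuck-at-0, N6 stuck-at-0.
Test 3 (P=1, Q=0, R=1, S=0): fault-free N1=0, N2=1, N3=1, N4=0, N5=1, N6=0 → 0; observed 0. Eliminates N6 inverted output.
Only N5 inverted output is consistent with every test.

N5 inverted output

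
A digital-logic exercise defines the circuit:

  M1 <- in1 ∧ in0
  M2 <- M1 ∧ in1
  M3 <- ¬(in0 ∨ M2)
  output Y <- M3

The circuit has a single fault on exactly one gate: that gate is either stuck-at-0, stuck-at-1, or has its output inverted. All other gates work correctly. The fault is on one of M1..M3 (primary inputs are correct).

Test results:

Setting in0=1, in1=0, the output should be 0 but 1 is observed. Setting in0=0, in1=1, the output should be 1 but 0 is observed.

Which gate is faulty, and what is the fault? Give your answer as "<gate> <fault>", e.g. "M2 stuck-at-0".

Fault-free values for test 1 (in0=1, in1=0): M1=0, M2=0, M3=0, giving Y=0. Observed 1.
Test 1: faults giving observed 1 are {M3 stuck-at-1, M3 inverted output}.
Test 2 (in0=0, in1=1): fault-free M1=0, M2=0, M3=1 → 1; observed 0. Eliminates M3 stuck-at-1.
Only M3 inverted output is consistent with every test.

M3 inverted output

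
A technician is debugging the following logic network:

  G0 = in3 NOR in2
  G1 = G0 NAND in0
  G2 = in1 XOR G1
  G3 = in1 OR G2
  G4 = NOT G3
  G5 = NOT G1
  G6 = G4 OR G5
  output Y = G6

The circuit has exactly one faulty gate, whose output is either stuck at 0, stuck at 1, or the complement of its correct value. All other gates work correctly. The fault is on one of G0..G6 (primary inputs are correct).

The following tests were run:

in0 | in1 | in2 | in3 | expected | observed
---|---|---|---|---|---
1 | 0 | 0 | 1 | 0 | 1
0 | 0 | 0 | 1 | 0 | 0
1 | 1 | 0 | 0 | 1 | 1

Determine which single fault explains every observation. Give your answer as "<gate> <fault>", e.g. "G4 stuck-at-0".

Fault-free values for test 1 (in0=1, in1=0, in2=0, in3=1): G0=0, G1=1, G2=1, G3=1, G4=0, G5=0, G6=0, giving Y=0. Observed 1.
Test 1: faults giving observed 1 are {G0 stuck-at-1, G0 inverted output, G1 stuck-at-0, G1 inverted output, G2 stuck-at-0, G2 inverted output, G3 stuck-at-0, G3 inverted output, G4 stuck-at-1, G4 inverted output, G5 stuck-at-1, G5 inverted output, G6 stuck-at-1, G6 inverted output}.
Test 2 (in0=0, in1=0, in2=0, in3=1): fault-free G0=0, G1=1, G2=1, G3=1, G4=0, G5=0, G6=0 → 0; observed 0. Eliminates G1 stuck-at-0, G1 inverted output, G2 stuck-at-0, G2 inverted output, G3 stuck-at-0, G3 inverted output, G4 stuck-at-1, G4 inverted output, G5 stuck-at-1, G5 inverted output, G6 stuck-at-1, G6 inverted output.
Test 3 (in0=1, in1=1, in2=0, in3=0): fault-free G0=1, G1=0, G2=1, G3=1, G4=0, G5=1, G6=1 → 1; observed 1. Eliminates G0 inverted output.
Only G0 stuck-at-1 is consistent with every test.

G0 stuck-at-1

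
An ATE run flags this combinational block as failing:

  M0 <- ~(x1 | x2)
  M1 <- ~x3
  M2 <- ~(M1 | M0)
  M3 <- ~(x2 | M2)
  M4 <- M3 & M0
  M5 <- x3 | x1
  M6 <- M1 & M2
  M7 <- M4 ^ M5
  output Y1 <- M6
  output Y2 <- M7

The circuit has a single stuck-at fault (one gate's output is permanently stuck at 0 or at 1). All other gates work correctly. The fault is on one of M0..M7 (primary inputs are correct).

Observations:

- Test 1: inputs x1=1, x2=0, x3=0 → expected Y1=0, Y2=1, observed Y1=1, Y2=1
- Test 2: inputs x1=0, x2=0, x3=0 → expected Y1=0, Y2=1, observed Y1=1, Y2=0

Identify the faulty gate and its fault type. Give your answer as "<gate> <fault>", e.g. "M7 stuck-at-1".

M2 stuck-at-1

Fault-free values for test 1 (x1=1, x2=0, x3=0): M0=0, M1=1, M2=0, M3=1, M4=0, M5=1, M6=0, M7=1, giving Y1=0, Y2=1. Observed Y1=1, Y2=1.
Test 1: faults giving observed Y1=1, Y2=1 are {M2 stuck-at-1, M6 stuck-at-1}.
Test 2 (x1=0, x2=0, x3=0): fault-free M0=1, M1=1, M2=0, M3=1, M4=1, M5=0, M6=0, M7=1 → Y1=0, Y2=1; observed Y1=1, Y2=0. Eliminates M6 stuck-at-1.
Only M2 stuck-at-1 is consistent with every test.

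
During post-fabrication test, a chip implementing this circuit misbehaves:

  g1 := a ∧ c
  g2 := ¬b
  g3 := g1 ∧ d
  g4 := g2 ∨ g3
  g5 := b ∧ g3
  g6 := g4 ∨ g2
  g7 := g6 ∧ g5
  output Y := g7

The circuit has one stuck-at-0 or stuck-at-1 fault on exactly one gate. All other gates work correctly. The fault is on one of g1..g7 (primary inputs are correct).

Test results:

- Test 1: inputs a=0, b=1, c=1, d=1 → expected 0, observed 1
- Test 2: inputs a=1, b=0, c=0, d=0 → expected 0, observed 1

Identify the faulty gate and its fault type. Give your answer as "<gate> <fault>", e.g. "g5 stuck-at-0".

g7 stuck-at-1

Fault-free values for test 1 (a=0, b=1, c=1, d=1): g1=0, g2=0, g3=0, g4=0, g5=0, g6=0, g7=0, giving Y=0. Observed 1.
Test 1: faults giving observed 1 are {g1 stuck-at-1, g3 stuck-at-1, g7 stuck-at-1}.
Test 2 (a=1, b=0, c=0, d=0): fault-free g1=0, g2=1, g3=0, g4=1, g5=0, g6=1, g7=0 → 0; observed 1. Eliminates g1 stuck-at-1, g3 stuck-at-1.
Only g7 stuck-at-1 is consistent with every test.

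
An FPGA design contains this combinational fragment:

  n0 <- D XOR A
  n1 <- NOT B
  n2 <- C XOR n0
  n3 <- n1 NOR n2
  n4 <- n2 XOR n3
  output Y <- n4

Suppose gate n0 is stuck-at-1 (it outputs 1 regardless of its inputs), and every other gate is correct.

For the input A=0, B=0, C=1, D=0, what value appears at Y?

0

Propagate with n0 forced: n0=1 [stuck-at-1], n1=1, n2=0, n3=0, n4=0.
So Y = 0. (Without the fault it would be 1.)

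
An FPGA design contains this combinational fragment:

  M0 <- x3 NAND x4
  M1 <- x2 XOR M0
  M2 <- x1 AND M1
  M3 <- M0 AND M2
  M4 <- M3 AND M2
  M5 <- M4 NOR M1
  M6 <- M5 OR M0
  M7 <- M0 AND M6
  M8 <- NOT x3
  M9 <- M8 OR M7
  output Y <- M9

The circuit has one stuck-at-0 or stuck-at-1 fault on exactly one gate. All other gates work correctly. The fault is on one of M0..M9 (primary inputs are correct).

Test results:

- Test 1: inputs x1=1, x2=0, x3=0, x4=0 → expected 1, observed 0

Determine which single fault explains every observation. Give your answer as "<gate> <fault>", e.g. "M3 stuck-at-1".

M9 stuck-at-0

Fault-free values for test 1 (x1=1, x2=0, x3=0, x4=0): M0=1, M1=1, M2=1, M3=1, M4=1, M5=0, M6=1, M7=1, M8=1, M9=1, giving Y=1. Observed 0.
Test 1: faults giving observed 0 are {M9 stuck-at-0}.
Only M9 stuck-at-0 is consistent with every test.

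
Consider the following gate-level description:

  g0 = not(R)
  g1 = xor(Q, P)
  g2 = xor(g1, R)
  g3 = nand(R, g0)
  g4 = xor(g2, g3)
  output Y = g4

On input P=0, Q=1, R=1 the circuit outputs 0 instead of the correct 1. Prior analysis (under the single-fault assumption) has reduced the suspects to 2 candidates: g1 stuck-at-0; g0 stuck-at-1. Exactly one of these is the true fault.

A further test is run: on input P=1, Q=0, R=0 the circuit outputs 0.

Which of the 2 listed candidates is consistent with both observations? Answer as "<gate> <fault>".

Evaluate each candidate on input P=1, Q=0, R=0:
  g1 stuck-at-0: g0=1, g1=0 [stuck-at-0], g2=0, g3=1, g4=1 → 1 — eliminated
  g0 stuck-at-1: g0=1 [stuck-at-1], g1=1, g2=1, g3=1, g4=0 → 0 — matches
Only g0 stuck-at-1 reproduces the observed 0.

g0 stuck-at-1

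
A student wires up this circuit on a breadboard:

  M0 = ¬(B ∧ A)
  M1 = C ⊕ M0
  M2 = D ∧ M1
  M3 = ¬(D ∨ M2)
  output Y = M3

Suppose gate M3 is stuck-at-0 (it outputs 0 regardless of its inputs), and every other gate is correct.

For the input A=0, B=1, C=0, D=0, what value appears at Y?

0

Propagate with M3 forced: M0=1, M1=1, M2=0, M3=0 [stuck-at-0].
So Y = 0. (Without the fault it would be 1.)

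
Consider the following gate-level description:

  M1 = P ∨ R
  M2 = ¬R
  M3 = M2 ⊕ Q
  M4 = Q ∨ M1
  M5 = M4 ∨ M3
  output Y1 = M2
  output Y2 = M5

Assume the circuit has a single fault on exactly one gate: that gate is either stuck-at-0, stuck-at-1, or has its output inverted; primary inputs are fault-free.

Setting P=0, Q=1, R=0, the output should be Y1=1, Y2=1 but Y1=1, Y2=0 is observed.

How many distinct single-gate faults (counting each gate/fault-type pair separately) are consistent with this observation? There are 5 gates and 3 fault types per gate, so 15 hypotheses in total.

Fault-free: M1=0, M2=1, M3=0, M4=1, M5=1 → Y1=1, Y2=1. Observed Y1=1, Y2=0.
  M1: none of the 3 fault types match ✗
  M2: none of the 3 fault types match ✗
  M3: none of the 3 fault types match ✗
  M4: stuck-at-0, inverted output ✓; others ✗
  M5: stuck-at-0, inverted output ✓; others ✗
Consistent faults: {M4 stuck-at-0, M4 inverted output, M5 stuck-at-0, M5 inverted output} — 4 in all.

4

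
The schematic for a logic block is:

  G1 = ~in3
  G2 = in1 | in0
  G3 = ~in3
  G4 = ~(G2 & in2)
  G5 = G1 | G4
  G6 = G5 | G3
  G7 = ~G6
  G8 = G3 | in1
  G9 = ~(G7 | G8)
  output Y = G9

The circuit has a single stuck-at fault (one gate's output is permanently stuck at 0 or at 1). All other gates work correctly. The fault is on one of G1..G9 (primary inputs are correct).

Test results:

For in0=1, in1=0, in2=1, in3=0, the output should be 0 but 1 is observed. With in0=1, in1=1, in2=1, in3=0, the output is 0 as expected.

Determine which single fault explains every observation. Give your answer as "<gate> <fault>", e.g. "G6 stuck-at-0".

G3 stuck-at-0

Fault-free values for test 1 (in0=1, in1=0, in2=1, in3=0): G1=1, G2=1, G3=1, G4=0, G5=1, G6=1, G7=0, G8=1, G9=0, giving Y=0. Observed 1.
Test 1: faults giving observed 1 are {G3 stuck-at-0, G8 stuck-at-0, G9 stuck-at-1}.
Test 2 (in0=1, in1=1, in2=1, in3=0): fault-free G1=1, G2=1, G3=1, G4=0, G5=1, G6=1, G7=0, G8=1, G9=0 → 0; observed 0. Eliminates G8 stuck-at-0, G9 stuck-at-1.
Only G3 stuck-at-0 is consistent with every test.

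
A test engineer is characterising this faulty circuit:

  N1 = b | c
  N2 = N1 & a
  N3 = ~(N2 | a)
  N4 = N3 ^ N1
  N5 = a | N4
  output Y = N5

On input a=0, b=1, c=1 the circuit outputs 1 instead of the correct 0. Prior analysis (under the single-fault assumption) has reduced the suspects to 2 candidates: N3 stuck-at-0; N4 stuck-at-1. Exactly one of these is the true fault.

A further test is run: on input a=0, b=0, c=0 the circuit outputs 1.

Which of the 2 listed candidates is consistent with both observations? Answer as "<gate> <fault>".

Evaluate each candidate on input a=0, b=0, c=0:
  N3 stuck-at-0: N1=0, N2=0, N3=0 [stuck-at-0], N4=0, N5=0 → 0 — eliminated
  N4 stuck-at-1: N1=0, N2=0, N3=1, N4=1 [stuck-at-1], N5=1 → 1 — matches
Only N4 stuck-at-1 reproduces the observed 1.

N4 stuck-at-1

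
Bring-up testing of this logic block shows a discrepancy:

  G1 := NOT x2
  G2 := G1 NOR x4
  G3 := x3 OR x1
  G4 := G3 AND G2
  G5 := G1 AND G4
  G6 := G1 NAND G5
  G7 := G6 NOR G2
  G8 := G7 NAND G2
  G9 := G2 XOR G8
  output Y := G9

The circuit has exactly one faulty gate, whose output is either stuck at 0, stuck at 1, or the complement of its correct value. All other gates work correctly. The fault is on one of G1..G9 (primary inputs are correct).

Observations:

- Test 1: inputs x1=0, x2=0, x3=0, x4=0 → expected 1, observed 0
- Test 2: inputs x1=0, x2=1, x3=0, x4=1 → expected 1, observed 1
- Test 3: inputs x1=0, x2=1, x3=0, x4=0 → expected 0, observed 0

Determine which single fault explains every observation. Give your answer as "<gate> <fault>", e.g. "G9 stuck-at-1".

Fault-free values for test 1 (x1=0, x2=0, x3=0, x4=0): G1=1, G2=0, G3=0, G4=0, G5=0, G6=1, G7=0, G8=1, G9=1, giving Y=1. Observed 0.
Test 1: faults giving observed 0 are {G1 stuck-at-0, G1 inverted output, G2 stuck-at-1, G2 inverted output, G8 stuck-at-0, G8 inverted output, G9 stuck-at-0, G9 inverted output}.
Test 2 (x1=0, x2=1, x3=0, x4=1): fault-free G1=0, G2=0, G3=0, G4=0, G5=0, G6=1, G7=0, G8=1, G9=1 → 1; observed 1. Eliminates G2 stuck-at-1, G2 inverted output, G8 stuck-at-0, G8 inverted output, G9 stuck-at-0, G9 inverted output.
Test 3 (x1=0, x2=1, x3=0, x4=0): fault-free G1=0, G2=1, G3=0, G4=0, G5=0, G6=1, G7=0, G8=1, G9=0 → 0; observed 0. Eliminates G1 inverted output.
Only G1 stuck-at-0 is consistent with every test.

G1 stuck-at-0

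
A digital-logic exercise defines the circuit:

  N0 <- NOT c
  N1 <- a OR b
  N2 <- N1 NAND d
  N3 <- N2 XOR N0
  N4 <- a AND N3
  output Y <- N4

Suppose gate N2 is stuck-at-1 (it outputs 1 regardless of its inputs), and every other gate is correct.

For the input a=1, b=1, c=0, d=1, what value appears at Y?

Propagate with N2 forced: N0=1, N1=1, N2=1 [stuck-at-1], N3=0, N4=0.
So Y = 0. (Without the fault it would be 1.)

0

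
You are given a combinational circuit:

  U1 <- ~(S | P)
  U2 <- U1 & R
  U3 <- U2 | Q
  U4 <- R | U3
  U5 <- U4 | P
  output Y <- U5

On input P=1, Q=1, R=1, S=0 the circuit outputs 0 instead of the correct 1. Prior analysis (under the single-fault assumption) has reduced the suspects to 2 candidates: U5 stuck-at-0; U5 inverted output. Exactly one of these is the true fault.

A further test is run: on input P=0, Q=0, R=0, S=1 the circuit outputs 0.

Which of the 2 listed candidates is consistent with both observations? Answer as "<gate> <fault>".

Evaluate each candidate on input P=0, Q=0, R=0, S=1:
  U5 stuck-at-0: U1=0, U2=0, U3=0, U4=0, U5=0 [stuck-at-0] → 0 — matches
  U5 inverted output: U1=0, U2=0, U3=0, U4=0, U5=1 [inverted output] → 1 — eliminated
Only U5 stuck-at-0 reproduces the observed 0.

U5 stuck-at-0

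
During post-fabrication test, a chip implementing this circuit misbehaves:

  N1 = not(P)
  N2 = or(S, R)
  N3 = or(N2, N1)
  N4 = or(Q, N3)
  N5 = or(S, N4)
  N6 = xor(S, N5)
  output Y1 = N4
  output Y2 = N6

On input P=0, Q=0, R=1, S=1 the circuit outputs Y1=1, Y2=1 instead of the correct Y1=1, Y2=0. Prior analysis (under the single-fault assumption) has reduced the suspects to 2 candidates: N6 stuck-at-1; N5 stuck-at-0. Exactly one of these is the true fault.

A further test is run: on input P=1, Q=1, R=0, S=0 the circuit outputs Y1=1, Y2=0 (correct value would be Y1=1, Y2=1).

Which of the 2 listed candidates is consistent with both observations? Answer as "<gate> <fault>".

N5 stuck-at-0

Evaluate each candidate on input P=1, Q=1, R=0, S=0:
  N6 stuck-at-1: N1=0, N2=0, N3=0, N4=1, N5=1, N6=1 [stuck-at-1] → Y1=1, Y2=1 — eliminated
  N5 stuck-at-0: N1=0, N2=0, N3=0, N4=1, N5=0 [stuck-at-0], N6=0 → Y1=1, Y2=0 — matches
Only N5 stuck-at-0 reproduces the observed Y1=1, Y2=0.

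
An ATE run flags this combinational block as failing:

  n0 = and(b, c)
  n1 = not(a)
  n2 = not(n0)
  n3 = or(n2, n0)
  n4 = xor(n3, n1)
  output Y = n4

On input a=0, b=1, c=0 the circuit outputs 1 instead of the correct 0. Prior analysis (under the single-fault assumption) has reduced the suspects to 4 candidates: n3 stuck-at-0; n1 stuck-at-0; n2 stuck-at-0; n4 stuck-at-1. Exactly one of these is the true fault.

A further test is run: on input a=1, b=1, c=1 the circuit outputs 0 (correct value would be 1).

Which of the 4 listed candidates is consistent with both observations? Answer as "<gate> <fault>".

n3 stuck-at-0

Evaluate each candidate on input a=1, b=1, c=1:
  n3 stuck-at-0: n0=1, n1=0, n2=0, n3=0 [stuck-at-0], n4=0 → 0 — matches
  n1 stuck-at-0: n0=1, n1=0 [stuck-at-0], n2=0, n3=1, n4=1 → 1 — eliminated
  n2 stuck-at-0: n0=1, n1=0, n2=0 [stuck-at-0], n3=1, n4=1 → 1 — eliminated
  n4 stuck-at-1: n0=1, n1=0, n2=0, n3=1, n4=1 [stuck-at-1] → 1 — eliminated
Only n3 stuck-at-0 reproduces the observed 0.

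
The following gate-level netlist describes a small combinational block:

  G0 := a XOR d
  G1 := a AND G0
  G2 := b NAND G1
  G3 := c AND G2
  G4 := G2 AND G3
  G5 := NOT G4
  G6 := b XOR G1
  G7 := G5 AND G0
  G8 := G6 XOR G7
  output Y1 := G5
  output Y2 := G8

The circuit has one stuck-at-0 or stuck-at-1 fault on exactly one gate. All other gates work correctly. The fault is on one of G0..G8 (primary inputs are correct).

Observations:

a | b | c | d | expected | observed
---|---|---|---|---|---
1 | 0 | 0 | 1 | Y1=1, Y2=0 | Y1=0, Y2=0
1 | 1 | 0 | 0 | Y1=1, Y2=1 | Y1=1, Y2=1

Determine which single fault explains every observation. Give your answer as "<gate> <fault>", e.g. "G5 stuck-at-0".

Fault-free values for test 1 (a=1, b=0, c=0, d=1): G0=0, G1=0, G2=1, G3=0, G4=0, G5=1, G6=0, G7=0, G8=0, giving Y1=1, Y2=0. Observed Y1=0, Y2=0.
Test 1: faults giving observed Y1=0, Y2=0 are {G3 stuck-at-1, G4 stuck-at-1, G5 stuck-at-0}.
Test 2 (a=1, b=1, c=0, d=0): fault-free G0=1, G1=1, G2=0, G3=0, G4=0, G5=1, G6=0, G7=1, G8=1 → Y1=1, Y2=1; observed Y1=1, Y2=1. Eliminates G4 stuck-at-1, G5 stuck-at-0.
Only G3 stuck-at-1 is consistent with every test.

G3 stuck-at-1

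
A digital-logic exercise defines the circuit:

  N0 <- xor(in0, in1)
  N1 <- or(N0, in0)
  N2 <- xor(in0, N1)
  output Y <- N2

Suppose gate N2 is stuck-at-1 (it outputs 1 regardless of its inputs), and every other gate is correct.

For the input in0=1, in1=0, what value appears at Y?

1

Propagate with N2 forced: N0=1, N1=1, N2=1 [stuck-at-1].
So Y = 1. (Without the fault it would be 0.)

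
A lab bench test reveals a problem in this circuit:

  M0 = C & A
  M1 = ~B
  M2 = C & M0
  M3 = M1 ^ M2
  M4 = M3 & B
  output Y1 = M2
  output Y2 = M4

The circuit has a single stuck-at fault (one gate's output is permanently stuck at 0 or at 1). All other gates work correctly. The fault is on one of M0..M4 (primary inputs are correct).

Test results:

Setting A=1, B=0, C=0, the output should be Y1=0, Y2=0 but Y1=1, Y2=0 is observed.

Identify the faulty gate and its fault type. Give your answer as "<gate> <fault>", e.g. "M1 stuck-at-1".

M2 stuck-at-1

Fault-free values for test 1 (A=1, B=0, C=0): M0=0, M1=1, M2=0, M3=1, M4=0, giving Y1=0, Y2=0. Observed Y1=1, Y2=0.
Test 1: faults giving observed Y1=1, Y2=0 are {M2 stuck-at-1}.
Only M2 stuck-at-1 is consistent with every test.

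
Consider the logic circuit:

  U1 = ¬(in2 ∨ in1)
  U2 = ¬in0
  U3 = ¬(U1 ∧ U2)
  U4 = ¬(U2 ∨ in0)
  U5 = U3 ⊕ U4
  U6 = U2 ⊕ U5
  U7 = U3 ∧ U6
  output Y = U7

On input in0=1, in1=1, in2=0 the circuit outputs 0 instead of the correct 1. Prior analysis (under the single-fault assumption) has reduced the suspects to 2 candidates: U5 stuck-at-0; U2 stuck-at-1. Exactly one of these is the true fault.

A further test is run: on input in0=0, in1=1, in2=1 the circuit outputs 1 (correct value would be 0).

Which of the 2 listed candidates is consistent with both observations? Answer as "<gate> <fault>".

U5 stuck-at-0

Evaluate each candidate on input in0=0, in1=1, in2=1:
  U5 stuck-at-0: U1=0, U2=1, U3=1, U4=0, U5=0 [stuck-at-0], U6=1, U7=1 → 1 — matches
  U2 stuck-at-1: U1=0, U2=1 [stuck-at-1], U3=1, U4=0, U5=1, U6=0, U7=0 → 0 — eliminated
Only U5 stuck-at-0 reproduces the observed 1.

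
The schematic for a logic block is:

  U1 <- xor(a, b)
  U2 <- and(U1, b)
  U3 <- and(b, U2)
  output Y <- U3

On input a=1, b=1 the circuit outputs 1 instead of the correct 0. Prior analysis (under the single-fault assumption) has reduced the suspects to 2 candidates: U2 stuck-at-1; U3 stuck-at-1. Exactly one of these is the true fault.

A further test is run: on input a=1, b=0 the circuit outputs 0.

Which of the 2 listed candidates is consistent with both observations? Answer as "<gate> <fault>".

Evaluate each candidate on input a=1, b=0:
  U2 stuck-at-1: U1=1, U2=1 [stuck-at-1], U3=0 → 0 — matches
  U3 stuck-at-1: U1=1, U2=0, U3=1 [stuck-at-1] → 1 — eliminated
Only U2 stuck-at-1 reproduces the observed 0.

U2 stuck-at-1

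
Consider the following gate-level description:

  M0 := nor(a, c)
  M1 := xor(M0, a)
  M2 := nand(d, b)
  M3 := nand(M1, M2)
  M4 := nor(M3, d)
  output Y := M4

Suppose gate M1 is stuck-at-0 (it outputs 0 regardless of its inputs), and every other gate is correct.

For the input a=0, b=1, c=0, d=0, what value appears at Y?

0

Propagate with M1 forced: M0=1, M1=0 [stuck-at-0], M2=1, M3=1, M4=0.
So Y = 0. (Without the fault it would be 1.)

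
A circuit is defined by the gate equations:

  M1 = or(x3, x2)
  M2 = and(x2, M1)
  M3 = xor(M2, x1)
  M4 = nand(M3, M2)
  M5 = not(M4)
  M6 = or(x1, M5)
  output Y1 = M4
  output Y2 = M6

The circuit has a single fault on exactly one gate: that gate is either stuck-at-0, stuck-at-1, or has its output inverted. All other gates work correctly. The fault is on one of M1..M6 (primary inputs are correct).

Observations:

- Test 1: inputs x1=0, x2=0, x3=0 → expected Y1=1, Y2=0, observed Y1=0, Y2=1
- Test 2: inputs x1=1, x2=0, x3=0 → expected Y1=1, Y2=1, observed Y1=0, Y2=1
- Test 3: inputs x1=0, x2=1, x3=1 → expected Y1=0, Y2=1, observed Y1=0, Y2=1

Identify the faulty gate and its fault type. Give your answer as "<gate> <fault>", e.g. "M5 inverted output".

M4 stuck-at-0

Fault-free values for test 1 (x1=0, x2=0, x3=0): M1=0, M2=0, M3=0, M4=1, M5=0, M6=0, giving Y1=1, Y2=0. Observed Y1=0, Y2=1.
Test 1: faults giving observed Y1=0, Y2=1 are {M2 stuck-at-1, M2 inverted output, M4 stuck-at-0, M4 inverted output}.
Test 2 (x1=1, x2=0, x3=0): fault-free M1=0, M2=0, M3=1, M4=1, M5=0, M6=1 → Y1=1, Y2=1; observed Y1=0, Y2=1. Eliminates M2 stuck-at-1, M2 inverted output.
Test 3 (x1=0, x2=1, x3=1): fault-free M1=1, M2=1, M3=1, M4=0, M5=1, M6=1 → Y1=0, Y2=1; observed Y1=0, Y2=1. Eliminates M4 inverted output.
Only M4 stuck-at-0 is consistent with every test.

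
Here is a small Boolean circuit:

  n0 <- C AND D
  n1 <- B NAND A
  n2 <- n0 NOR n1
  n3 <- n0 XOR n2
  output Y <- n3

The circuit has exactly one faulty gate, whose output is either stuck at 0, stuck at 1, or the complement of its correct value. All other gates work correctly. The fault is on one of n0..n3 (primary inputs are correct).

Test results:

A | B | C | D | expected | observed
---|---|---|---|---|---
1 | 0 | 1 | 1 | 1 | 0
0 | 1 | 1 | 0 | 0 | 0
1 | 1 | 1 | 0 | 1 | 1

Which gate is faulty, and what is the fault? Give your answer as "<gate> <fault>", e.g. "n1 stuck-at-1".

n0 stuck-at-0

Fault-free values for test 1 (A=1, B=0, C=1, D=1): n0=1, n1=1, n2=0, n3=1, giving Y=1. Observed 0.
Test 1: faults giving observed 0 are {n0 stuck-at-0, n0 inverted output, n2 stuck-at-1, n2 inverted output, n3 stuck-at-0, n3 inverted output}.
Test 2 (A=0, B=1, C=1, D=0): fault-free n0=0, n1=1, n2=0, n3=0 → 0; observed 0. Eliminates n0 inverted output, n2 stuck-at-1, n2 inverted output, n3 inverted output.
Test 3 (A=1, B=1, C=1, D=0): fault-free n0=0, n1=0, n2=1, n3=1 → 1; observed 1. Eliminates n3 stuck-at-0.
Only n0 stuck-at-0 is consistent with every test.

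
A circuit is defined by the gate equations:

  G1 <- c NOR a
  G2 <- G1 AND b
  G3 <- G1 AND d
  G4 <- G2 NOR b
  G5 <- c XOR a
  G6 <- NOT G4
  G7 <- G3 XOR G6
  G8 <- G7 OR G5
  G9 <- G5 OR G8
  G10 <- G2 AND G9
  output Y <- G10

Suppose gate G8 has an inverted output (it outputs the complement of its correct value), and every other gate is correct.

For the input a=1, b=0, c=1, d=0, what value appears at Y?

0

Propagate with G8 forced: G1=0, G2=0, G3=0, G4=1, G5=0, G6=0, G7=0, G8=1 [inverted output], G9=1, G10=0.
So Y = 0. (Same as the fault-free value — the fault is masked on this input.)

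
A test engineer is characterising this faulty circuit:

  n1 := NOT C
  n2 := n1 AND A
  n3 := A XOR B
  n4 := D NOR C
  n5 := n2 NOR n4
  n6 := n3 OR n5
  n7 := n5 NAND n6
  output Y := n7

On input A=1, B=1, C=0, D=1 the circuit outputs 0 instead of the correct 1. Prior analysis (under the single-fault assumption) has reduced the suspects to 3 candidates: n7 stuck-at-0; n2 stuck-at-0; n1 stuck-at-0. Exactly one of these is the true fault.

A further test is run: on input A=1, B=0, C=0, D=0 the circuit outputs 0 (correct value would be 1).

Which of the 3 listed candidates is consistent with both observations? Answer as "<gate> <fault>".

n7 stuck-at-0

Evaluate each candidate on input A=1, B=0, C=0, D=0:
  n7 stuck-at-0: n1=1, n2=1, n3=1, n4=1, n5=0, n6=1, n7=0 [stuck-at-0] → 0 — matches
  n2 stuck-at-0: n1=1, n2=0 [stuck-at-0], n3=1, n4=1, n5=0, n6=1, n7=1 → 1 — eliminated
  n1 stuck-at-0: n1=0 [stuck-at-0], n2=0, n3=1, n4=1, n5=0, n6=1, n7=1 → 1 — eliminated
Only n7 stuck-at-0 reproduces the observed 0.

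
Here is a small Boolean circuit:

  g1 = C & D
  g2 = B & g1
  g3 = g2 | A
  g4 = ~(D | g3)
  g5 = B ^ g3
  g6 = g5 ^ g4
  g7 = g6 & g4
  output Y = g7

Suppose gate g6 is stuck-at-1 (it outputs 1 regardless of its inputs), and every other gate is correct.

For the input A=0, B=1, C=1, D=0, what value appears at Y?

Propagate with g6 forced: g1=0, g2=0, g3=0, g4=1, g5=1, g6=1 [stuck-at-1], g7=1.
So Y = 1. (Without the fault it would be 0.)

1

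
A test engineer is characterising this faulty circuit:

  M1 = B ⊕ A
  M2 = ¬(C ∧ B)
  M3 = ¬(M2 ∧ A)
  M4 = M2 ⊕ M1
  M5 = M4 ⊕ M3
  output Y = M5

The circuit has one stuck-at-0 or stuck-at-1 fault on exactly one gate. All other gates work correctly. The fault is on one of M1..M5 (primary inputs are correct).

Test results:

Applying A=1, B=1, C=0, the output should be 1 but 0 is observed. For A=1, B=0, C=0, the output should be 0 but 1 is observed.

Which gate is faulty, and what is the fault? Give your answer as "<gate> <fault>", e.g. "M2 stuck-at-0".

M3 stuck-at-1

Fault-free values for test 1 (A=1, B=1, C=0): M1=0, M2=1, M3=0, M4=1, M5=1, giving Y=1. Observed 0.
Test 1: faults giving observed 0 are {M1 stuck-at-1, M3 stuck-at-1, M4 stuck-at-0, M5 stuck-at-0}.
Test 2 (A=1, B=0, C=0): fault-free M1=1, M2=1, M3=0, M4=0, M5=0 → 0; observed 1. Eliminates M1 stuck-at-1, M4 stuck-at-0, M5 stuck-at-0.
Only M3 stuck-at-1 is consistent with every test.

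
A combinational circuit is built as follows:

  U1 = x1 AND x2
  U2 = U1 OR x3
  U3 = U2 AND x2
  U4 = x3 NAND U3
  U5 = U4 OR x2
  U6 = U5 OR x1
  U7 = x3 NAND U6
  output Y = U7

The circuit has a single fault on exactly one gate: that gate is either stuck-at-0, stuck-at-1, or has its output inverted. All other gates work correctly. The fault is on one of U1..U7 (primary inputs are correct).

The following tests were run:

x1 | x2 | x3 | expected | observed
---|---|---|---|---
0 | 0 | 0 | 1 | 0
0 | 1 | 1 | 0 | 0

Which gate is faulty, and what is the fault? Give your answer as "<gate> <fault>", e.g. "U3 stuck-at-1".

Fault-free values for test 1 (x1=0, x2=0, x3=0): U1=0, U2=0, U3=0, U4=1, U5=1, U6=1, U7=1, giving Y=1. Observed 0.
Test 1: faults giving observed 0 are {U7 stuck-at-0, U7 inverted output}.
Test 2 (x1=0, x2=1, x3=1): fault-free U1=0, U2=1, U3=1, U4=0, U5=1, U6=1, U7=0 → 0; observed 0. Eliminates U7 inverted output.
Only U7 stuck-at-0 is consistent with every test.

U7 stuck-at-0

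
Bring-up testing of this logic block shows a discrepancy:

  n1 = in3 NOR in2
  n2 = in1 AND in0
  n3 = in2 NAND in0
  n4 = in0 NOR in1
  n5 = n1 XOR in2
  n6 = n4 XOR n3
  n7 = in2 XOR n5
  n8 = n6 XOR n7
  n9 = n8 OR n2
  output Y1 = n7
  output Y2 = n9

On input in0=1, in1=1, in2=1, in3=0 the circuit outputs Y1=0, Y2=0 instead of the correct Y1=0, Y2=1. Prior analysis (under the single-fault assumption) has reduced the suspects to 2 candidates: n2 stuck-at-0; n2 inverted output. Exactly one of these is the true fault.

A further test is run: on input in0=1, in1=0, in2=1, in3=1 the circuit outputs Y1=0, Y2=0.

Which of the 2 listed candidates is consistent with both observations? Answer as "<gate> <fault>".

Evaluate each candidate on input in0=1, in1=0, in2=1, in3=1:
  n2 stuck-at-0: n1=0, n2=0 [stuck-at-0], n3=0, n4=0, n5=1, n6=0, n7=0, n8=0, n9=0 → Y1=0, Y2=0 — matches
  n2 inverted output: n1=0, n2=1 [inverted output], n3=0, n4=0, n5=1, n6=0, n7=0, n8=0, n9=1 → Y1=0, Y2=1 — eliminated
Only n2 stuck-at-0 reproduces the observed Y1=0, Y2=0.

n2 stuck-at-0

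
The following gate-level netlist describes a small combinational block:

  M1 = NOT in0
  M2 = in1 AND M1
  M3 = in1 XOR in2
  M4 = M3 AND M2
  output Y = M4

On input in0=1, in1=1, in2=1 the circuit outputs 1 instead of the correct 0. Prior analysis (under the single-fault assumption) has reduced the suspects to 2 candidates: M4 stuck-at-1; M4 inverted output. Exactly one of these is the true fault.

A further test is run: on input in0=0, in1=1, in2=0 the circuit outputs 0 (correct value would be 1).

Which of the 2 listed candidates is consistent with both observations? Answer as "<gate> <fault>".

Evaluate each candidate on input in0=0, in1=1, in2=0:
  M4 stuck-at-1: M1=1, M2=1, M3=1, M4=1 [stuck-at-1] → 1 — eliminated
  M4 inverted output: M1=1, M2=1, M3=1, M4=0 [inverted output] → 0 — matches
Only M4 inverted output reproduces the observed 0.

M4 inverted output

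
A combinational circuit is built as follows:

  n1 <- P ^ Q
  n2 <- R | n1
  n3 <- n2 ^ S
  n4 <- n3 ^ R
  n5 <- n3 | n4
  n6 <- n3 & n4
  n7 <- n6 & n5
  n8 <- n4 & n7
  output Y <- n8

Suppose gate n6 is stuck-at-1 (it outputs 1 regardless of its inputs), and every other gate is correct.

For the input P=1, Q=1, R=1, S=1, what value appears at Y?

Propagate with n6 forced: n1=0, n2=1, n3=0, n4=1, n5=1, n6=1 [stuck-at-1], n7=1, n8=1.
So Y = 1. (Without the fault it would be 0.)

1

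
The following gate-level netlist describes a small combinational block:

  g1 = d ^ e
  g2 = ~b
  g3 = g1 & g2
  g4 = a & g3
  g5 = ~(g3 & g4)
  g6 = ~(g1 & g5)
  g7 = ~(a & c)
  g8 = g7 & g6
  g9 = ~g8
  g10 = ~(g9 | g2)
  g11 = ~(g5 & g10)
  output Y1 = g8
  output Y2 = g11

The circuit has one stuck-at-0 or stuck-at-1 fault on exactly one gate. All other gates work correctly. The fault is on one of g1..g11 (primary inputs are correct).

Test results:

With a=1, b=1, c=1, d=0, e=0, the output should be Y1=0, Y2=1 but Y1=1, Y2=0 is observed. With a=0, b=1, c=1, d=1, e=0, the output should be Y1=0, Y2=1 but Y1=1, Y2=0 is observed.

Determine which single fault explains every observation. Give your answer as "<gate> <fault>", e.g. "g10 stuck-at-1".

Fault-free values for test 1 (a=1, b=1, c=1, d=0, e=0): g1=0, g2=0, g3=0, g4=0, g5=1, g6=1, g7=0, g8=0, g9=1, g10=0, g11=1, giving Y1=0, Y2=1. Observed Y1=1, Y2=0.
Test 1: faults giving observed Y1=1, Y2=0 are {g7 stuck-at-1, g8 stuck-at-1}.
Test 2 (a=0, b=1, c=1, d=1, e=0): fault-free g1=1, g2=0, g3=0, g4=0, g5=1, g6=0, g7=1, g8=0, g9=1, g10=0, g11=1 → Y1=0, Y2=1; observed Y1=1, Y2=0. Eliminates g7 stuck-at-1.
Only g8 stuck-at-1 is consistent with every test.

g8 stuck-at-1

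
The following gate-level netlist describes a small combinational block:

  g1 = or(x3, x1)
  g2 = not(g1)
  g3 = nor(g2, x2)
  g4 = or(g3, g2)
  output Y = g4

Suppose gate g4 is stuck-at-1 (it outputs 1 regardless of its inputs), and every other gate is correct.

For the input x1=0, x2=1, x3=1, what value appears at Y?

Propagate with g4 forced: g1=1, g2=0, g3=0, g4=1 [stuck-at-1].
So Y = 1. (Without the fault it would be 0.)

1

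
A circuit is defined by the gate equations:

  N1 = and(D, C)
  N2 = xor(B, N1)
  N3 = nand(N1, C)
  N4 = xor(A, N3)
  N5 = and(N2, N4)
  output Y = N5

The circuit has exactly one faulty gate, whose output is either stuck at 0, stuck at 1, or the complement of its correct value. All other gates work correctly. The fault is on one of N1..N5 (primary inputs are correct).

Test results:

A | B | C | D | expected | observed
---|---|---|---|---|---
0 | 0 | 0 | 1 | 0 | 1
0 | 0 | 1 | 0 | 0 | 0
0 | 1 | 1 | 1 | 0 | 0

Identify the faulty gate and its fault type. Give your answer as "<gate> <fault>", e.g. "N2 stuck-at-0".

N1 stuck-at-1

Fault-free values for test 1 (A=0, B=0, C=0, D=1): N1=0, N2=0, N3=1, N4=1, N5=0, giving Y=0. Observed 1.
Test 1: faults giving observed 1 are {N1 stuck-at-1, N1 inverted output, N2 stuck-at-1, N2 inverted output, N5 stuck-at-1, N5 inverted output}.
Test 2 (A=0, B=0, C=1, D=0): fault-free N1=0, N2=0, N3=1, N4=1, N5=0 → 0; observed 0. Eliminates N2 stuck-at-1, N2 inverted output, N5 stuck-at-1, N5 inverted output.
Test 3 (A=0, B=1, C=1, D=1): fault-free N1=1, N2=0, N3=0, N4=0, N5=0 → 0; observed 0. Eliminates N1 inverted output.
Only N1 stuck-at-1 is consistent with every test.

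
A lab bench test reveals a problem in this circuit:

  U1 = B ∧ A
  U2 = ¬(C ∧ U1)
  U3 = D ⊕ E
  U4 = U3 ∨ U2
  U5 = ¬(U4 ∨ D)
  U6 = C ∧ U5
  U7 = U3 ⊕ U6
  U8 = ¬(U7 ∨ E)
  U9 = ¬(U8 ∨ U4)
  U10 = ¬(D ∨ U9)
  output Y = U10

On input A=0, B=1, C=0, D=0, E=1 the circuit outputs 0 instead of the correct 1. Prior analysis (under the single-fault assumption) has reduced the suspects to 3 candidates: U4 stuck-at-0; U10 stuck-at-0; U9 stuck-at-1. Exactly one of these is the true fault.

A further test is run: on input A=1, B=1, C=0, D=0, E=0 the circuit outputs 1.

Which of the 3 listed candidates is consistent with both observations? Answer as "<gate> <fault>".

Evaluate each candidate on input A=1, B=1, C=0, D=0, E=0:
  U4 stuck-at-0: U1=1, U2=1, U3=0, U4=0 [stuck-at-0], U5=1, U6=0, U7=0, U8=1, U9=0, U10=1 → 1 — matches
  U10 stuck-at-0: U1=1, U2=1, U3=0, U4=1, U5=0, U6=0, U7=0, U8=1, U9=0, U10=0 [stuck-at-0] → 0 — eliminated
  U9 stuck-at-1: U1=1, U2=1, U3=0, U4=1, U5=0, U6=0, U7=0, U8=1, U9=1 [stuck-at-1], U10=0 → 0 — eliminated
Only U4 stuck-at-0 reproduces the observed 1.

U4 stuck-at-0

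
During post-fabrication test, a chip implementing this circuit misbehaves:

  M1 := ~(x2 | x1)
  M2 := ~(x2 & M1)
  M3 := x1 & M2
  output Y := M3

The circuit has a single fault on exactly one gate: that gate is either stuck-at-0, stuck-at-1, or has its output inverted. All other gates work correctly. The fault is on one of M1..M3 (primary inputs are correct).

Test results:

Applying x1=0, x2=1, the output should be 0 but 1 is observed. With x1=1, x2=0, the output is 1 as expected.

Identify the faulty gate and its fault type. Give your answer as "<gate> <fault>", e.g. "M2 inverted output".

Fault-free values for test 1 (x1=0, x2=1): M1=0, M2=1, M3=0, giving Y=0. Observed 1.
Test 1: faults giving observed 1 are {M3 stuck-at-1, M3 inverted output}.
Test 2 (x1=1, x2=0): fault-free M1=0, M2=1, M3=1 → 1; observed 1. Eliminates M3 inverted output.
Only M3 stuck-at-1 is consistent with every test.

M3 stuck-at-1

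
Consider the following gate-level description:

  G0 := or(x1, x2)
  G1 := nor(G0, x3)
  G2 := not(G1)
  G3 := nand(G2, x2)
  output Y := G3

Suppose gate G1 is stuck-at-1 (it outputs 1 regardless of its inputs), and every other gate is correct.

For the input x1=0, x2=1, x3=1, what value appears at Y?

Propagate with G1 forced: G0=1, G1=1 [stuck-at-1], G2=0, G3=1.
So Y = 1. (Without the fault it would be 0.)

1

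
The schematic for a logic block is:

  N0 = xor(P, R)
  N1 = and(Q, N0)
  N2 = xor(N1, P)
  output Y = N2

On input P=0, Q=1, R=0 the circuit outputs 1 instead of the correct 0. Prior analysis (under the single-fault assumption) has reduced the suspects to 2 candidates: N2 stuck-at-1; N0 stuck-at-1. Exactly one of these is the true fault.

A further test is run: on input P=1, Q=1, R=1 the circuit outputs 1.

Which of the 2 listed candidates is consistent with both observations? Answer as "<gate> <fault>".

N2 stuck-at-1

Evaluate each candidate on input P=1, Q=1, R=1:
  N2 stuck-at-1: N0=0, N1=0, N2=1 [stuck-at-1] → 1 — matches
  N0 stuck-at-1: N0=1 [stuck-at-1], N1=1, N2=0 → 0 — eliminated
Only N2 stuck-at-1 reproduces the observed 1.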